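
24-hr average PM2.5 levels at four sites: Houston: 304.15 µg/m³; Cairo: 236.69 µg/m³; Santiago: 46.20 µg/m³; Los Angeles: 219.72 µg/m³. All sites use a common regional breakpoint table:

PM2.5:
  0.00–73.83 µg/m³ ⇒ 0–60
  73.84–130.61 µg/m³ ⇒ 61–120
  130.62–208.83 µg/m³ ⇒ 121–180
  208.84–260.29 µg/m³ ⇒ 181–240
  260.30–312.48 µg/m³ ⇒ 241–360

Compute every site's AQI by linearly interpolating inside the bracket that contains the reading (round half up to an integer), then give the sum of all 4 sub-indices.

Houston: 304.15 lies in 260.30–312.48, so I_lo=241, I_hi=360, C_lo=260.30, C_hi=312.48.
(360−241)/(312.48−260.30) × (304.15−260.30) + 241 = 119/52.18 × 43.85 + 241 ≈ 341.00 → 341.
Cairo: 236.69 lies in 208.84–260.29, so I_lo=181, I_hi=240, C_lo=208.84, C_hi=260.29.
(240−181)/(260.29−208.84) × (236.69−208.84) + 181 = 59/51.45 × 27.85 + 181 ≈ 212.94 → 213.
Santiago: 46.20 ∈ [0.00, 73.83] ↔ index [0, 60].
0 + (46.20−0.00)·(60−0)/(73.83−0.00) = 0 + 46.20·60/73.83 ≈ 37.55, so AQI = 38.
Los Angeles 219.72: bracket 208.84–260.29 → index 181–240; slope 59/51.45, offset 10.88.
AQI = 181 + 59/51.45·10.88 ≈ 193.48 ⇒ 193.
AQIs: Houston=341, Cairo=213, Santiago=38, Los Angeles=193. Sum = 341 + 213 + 38 + 193 = 785.

785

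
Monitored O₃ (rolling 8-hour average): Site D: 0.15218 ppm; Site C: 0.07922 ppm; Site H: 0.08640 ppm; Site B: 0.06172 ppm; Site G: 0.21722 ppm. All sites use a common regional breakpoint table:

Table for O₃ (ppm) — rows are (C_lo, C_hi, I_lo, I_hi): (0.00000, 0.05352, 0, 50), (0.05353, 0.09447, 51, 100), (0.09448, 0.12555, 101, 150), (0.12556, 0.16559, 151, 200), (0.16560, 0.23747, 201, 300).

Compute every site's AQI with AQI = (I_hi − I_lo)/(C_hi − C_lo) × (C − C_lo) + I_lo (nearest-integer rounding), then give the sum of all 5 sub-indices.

689

Site D 0.15218: bracket 0.12556–0.16559 → index 151–200; slope 49/0.04003, offset 0.02662.
AQI = 151 + 49/0.04003·0.02662 ≈ 183.59 ⇒ 184.
Site C 0.07922: bracket 0.05353–0.09447 → index 51–100; slope 49/0.04094, offset 0.02569.
AQI = 51 + 49/0.04094·0.02569 ≈ 81.75 ⇒ 82.
Site H: row 0.05353–0.09447 (AQI 51–100). (100−51)·(0.08640−0.05353)/(0.09447−0.05353) + 51 = 49·0.03287/0.04094 + 51 ≈ 90.34 → 90.
Site B: 0.06172 ∈ [0.05353, 0.09447] ↔ index [51, 100].
51 + (0.06172−0.05353)·(100−51)/(0.09447−0.05353) = 51 + 0.00819·49/0.04094 ≈ 60.80, so AQI = 61.
Site G: row 0.16560–0.23747 (AQI 201–300). (300−201)·(0.21722−0.16560)/(0.23747−0.16560) + 201 = 99·0.05162/0.07187 + 201 ≈ 272.11 → 272.
AQIs: Site D=184, Site C=82, Site H=90, Site B=61, Site G=272. Sum = 184 + 82 + 90 + 61 + 272 = 689.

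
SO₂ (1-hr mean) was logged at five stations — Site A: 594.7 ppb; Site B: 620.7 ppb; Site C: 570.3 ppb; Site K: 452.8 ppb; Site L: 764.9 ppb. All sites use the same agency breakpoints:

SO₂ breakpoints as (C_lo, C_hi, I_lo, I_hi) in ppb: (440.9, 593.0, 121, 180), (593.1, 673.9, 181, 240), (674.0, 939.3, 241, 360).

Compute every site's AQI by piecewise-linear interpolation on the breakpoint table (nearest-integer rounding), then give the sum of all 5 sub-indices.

962

Site A: 594.7 lies in 593.1–673.9, so I_lo=181, I_hi=240, C_lo=593.1, C_hi=673.9.
(240−181)/(673.9−593.1) × (594.7−593.1) + 181 = 59/80.8 × 1.6 + 181 ≈ 182.17 → 182.
Site B 620.7: bracket 593.1–673.9 → index 181–240; slope 59/80.8, offset 27.6.
AQI = 181 + 59/80.8·27.6 ≈ 201.15 ⇒ 201.
Site C: 570.3 ∈ [440.9, 593.0] ↔ index [121, 180].
121 + (570.3−440.9)·(180−121)/(593.0−440.9) = 121 + 129.4·59/152.1 ≈ 171.19, so AQI = 171.
Site K: 452.8 ∈ [440.9, 593.0] ↔ index [121, 180].
121 + (452.8−440.9)·(180−121)/(593.0−440.9) = 121 + 11.9·59/152.1 ≈ 125.62, so AQI = 126.
Site L: 764.9 lies in 674.0–939.3, so I_lo=241, I_hi=360, C_lo=674.0, C_hi=939.3.
(360−241)/(939.3−674.0) × (764.9−674.0) + 241 = 119/265.3 × 90.9 + 241 ≈ 281.77 → 282.
AQIs: Site A=182, Site B=201, Site C=171, Site K=126, Site L=282. Sum = 182 + 201 + 171 + 126 + 282 = 962.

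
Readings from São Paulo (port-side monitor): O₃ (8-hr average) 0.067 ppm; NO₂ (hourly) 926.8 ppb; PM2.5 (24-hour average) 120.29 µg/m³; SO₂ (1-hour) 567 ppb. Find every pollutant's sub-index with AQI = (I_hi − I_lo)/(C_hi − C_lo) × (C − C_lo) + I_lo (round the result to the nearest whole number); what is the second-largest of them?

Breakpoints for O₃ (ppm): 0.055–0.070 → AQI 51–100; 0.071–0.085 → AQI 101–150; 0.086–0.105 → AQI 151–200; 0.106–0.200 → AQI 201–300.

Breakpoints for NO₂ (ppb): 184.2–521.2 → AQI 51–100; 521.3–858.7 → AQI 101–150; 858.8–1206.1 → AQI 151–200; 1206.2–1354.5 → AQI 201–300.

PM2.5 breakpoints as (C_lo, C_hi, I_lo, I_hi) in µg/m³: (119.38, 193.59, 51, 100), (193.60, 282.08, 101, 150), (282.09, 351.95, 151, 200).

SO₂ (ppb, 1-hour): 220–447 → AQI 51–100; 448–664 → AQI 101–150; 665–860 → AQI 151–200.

O₃ 0.067: bracket 0.055–0.070 → index 51–100; slope 49/0.015, offset 0.012.
AQI = 51 + 49/0.015·0.012 ≈ 90.20 ⇒ 90.
NO₂: 926.8 lies in 858.8–1206.1, so I_lo=151, I_hi=200, C_lo=858.8, C_hi=1206.1.
(200−151)/(1206.1−858.8) × (926.8−858.8) + 151 = 49/347.3 × 68.0 + 151 ≈ 160.59 → 161.
PM2.5: 120.29 lies in 119.38–193.59, so I_lo=51, I_hi=100, C_lo=119.38, C_hi=193.59.
(100−51)/(193.59−119.38) × (120.29−119.38) + 51 = 49/74.21 × 0.91 + 51 ≈ 51.60 → 52.
SO₂: 567 lies in 448–664, so I_lo=101, I_hi=150, C_lo=448, C_hi=664.
(150−101)/(664−448) × (567−448) + 101 = 49/216 × 119 + 101 ≈ 128.00 → 128.
Sub-indices: O₃→90, NO₂→161, PM2.5→52, SO₂→128. Ranked high→low: 161, 128, 90, 52. Second-highest sub-index = 128.

128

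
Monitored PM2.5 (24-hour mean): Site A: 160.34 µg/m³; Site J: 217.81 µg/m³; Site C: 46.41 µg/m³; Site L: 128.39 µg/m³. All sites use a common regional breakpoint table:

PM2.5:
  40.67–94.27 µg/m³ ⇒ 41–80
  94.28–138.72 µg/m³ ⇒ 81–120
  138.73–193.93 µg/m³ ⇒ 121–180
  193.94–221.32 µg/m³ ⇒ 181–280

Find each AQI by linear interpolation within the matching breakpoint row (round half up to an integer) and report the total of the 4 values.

567

Site A: row 138.73–193.93 (AQI 121–180). (180−121)·(160.34−138.73)/(193.93−138.73) + 121 = 59·21.61/55.20 + 121 ≈ 144.10 → 144.
Site J: row 193.94–221.32 (AQI 181–280). (280−181)·(217.81−193.94)/(221.32−193.94) + 181 = 99·23.87/27.38 + 181 ≈ 267.31 → 267.
Site C: 46.41 ∈ [40.67, 94.27] ↔ index [41, 80].
41 + (46.41−40.67)·(80−41)/(94.27−40.67) = 41 + 5.74·39/53.60 ≈ 45.18, so AQI = 45.
Site L: 128.39 ∈ [94.28, 138.72] ↔ index [81, 120].
81 + (128.39−94.28)·(120−81)/(138.72−94.28) = 81 + 34.11·39/44.44 ≈ 110.93, so AQI = 111.
AQIs: Site A=144, Site J=267, Site C=45, Site L=111. Sum = 144 + 267 + 45 + 111 = 567.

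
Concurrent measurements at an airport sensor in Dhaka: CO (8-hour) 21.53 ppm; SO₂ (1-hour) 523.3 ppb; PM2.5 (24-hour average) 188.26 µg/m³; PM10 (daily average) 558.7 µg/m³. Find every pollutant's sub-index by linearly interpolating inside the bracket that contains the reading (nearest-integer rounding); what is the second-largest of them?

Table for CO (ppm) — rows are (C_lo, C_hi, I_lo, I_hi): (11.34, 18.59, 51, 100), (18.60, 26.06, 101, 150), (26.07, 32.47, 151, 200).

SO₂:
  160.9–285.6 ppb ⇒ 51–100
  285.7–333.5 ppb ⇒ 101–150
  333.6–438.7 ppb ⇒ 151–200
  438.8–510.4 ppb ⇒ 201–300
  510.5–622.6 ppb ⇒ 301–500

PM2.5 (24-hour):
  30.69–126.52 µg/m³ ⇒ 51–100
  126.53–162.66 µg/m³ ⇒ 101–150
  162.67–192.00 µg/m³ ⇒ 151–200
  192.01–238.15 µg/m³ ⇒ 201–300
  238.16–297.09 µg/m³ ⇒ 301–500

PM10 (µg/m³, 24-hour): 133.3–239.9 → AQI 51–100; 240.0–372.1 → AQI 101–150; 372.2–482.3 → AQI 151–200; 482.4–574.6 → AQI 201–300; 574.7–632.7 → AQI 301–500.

CO: row 18.60–26.06 (AQI 101–150). (150−101)·(21.53−18.60)/(26.06−18.60) + 101 = 49·2.93/7.46 + 101 ≈ 120.25 → 120.
SO₂ 523.3: bracket 510.5–622.6 → index 301–500; slope 199/112.1, offset 12.8.
AQI = 301 + 199/112.1·12.8 ≈ 323.72 ⇒ 324.
PM2.5 188.26: bracket 162.67–192.00 → index 151–200; slope 49/29.33, offset 25.59.
AQI = 151 + 49/29.33·25.59 ≈ 193.75 ⇒ 194.
PM10: 558.7 ∈ [482.4, 574.6] ↔ index [201, 300].
201 + (558.7−482.4)·(300−201)/(574.6−482.4) = 201 + 76.3·99/92.2 ≈ 282.93, so AQI = 283.
Sub-indices: CO→120, SO₂→324, PM2.5→194, PM10→283. Ranked high→low: 324, 283, 194, 120. Second-highest sub-index = 283.

283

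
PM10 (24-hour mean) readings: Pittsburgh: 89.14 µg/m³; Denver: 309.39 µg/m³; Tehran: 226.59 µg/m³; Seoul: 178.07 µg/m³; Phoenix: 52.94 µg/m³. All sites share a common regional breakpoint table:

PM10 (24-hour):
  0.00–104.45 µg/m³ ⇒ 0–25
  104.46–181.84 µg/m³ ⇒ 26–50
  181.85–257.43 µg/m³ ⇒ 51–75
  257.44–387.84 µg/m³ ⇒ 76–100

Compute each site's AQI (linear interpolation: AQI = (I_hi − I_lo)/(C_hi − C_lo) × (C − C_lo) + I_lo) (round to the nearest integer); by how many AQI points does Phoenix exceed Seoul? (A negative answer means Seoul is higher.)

Pittsburgh: 89.14 ∈ [0.00, 104.45] ↔ index [0, 25].
0 + (89.14−0.00)·(25−0)/(104.45−0.00) = 0 + 89.14·25/104.45 ≈ 21.34, so AQI = 21.
Denver: row 257.44–387.84 (AQI 76–100). (100−76)·(309.39−257.44)/(387.84−257.44) + 76 = 24·51.95/130.40 + 76 ≈ 85.56 → 86.
Tehran: 226.59 lies in 181.85–257.43, so I_lo=51, I_hi=75, C_lo=181.85, C_hi=257.43.
(75−51)/(257.43−181.85) × (226.59−181.85) + 51 = 24/75.58 × 44.74 + 51 ≈ 65.21 → 65.
Seoul: 178.07 ∈ [104.46, 181.84] ↔ index [26, 50].
26 + (178.07−104.46)·(50−26)/(181.84−104.46) = 26 + 73.61·24/77.38 ≈ 48.83, so AQI = 49.
Phoenix: 52.94 lies in 0.00–104.45, so I_lo=0, I_hi=25, C_lo=0.00, C_hi=104.45.
(25−0)/(104.45−0.00) × (52.94−0.00) + 0 = 25/104.45 × 52.94 + 0 ≈ 12.67 → 13.
AQIs: Pittsburgh=21, Denver=86, Tehran=65, Seoul=49, Phoenix=13. Phoenix (13) − Seoul (49) = -36.

-36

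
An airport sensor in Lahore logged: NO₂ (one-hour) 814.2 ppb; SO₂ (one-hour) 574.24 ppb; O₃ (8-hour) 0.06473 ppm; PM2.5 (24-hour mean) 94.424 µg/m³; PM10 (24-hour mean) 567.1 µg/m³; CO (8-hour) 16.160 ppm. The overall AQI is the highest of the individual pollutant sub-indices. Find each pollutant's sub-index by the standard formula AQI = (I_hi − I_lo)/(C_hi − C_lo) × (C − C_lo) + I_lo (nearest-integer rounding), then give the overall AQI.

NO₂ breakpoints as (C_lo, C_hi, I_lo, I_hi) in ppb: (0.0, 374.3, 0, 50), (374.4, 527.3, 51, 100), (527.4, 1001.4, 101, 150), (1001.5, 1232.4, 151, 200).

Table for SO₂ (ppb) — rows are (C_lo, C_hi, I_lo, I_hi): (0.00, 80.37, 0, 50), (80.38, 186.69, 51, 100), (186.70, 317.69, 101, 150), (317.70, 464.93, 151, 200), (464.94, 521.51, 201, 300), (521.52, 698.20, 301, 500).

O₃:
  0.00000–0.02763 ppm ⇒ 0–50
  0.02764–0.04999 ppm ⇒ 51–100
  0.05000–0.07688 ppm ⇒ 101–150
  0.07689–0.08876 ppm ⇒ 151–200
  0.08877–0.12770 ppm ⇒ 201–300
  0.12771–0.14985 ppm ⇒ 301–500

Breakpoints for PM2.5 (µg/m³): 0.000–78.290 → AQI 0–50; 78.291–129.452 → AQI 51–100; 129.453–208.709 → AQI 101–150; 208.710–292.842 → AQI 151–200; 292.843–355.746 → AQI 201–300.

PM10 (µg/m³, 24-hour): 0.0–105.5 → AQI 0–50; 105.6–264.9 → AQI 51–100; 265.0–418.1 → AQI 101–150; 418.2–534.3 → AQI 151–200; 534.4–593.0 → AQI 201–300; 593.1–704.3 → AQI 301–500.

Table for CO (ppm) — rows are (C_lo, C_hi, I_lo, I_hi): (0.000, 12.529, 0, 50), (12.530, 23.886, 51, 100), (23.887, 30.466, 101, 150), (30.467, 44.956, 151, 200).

360

NO₂: 814.2 lies in 527.4–1001.4, so I_lo=101, I_hi=150, C_lo=527.4, C_hi=1001.4.
(150−101)/(1001.4−527.4) × (814.2−527.4) + 101 = 49/474.0 × 286.8 + 101 ≈ 130.65 → 131.
SO₂: row 521.52–698.20 (AQI 301–500). (500−301)·(574.24−521.52)/(698.20−521.52) + 301 = 199·52.72/176.68 + 301 ≈ 360.38 → 360.
O₃: 0.06473 ∈ [0.05000, 0.07688] ↔ index [101, 150].
101 + (0.06473−0.05000)·(150−101)/(0.07688−0.05000) = 101 + 0.01473·49/0.02688 ≈ 127.85, so AQI = 128.
PM2.5: 94.424 lies in 78.291–129.452, so I_lo=51, I_hi=100, C_lo=78.291, C_hi=129.452.
(100−51)/(129.452−78.291) × (94.424−78.291) + 51 = 49/51.161 × 16.133 + 51 ≈ 66.45 → 66.
PM10 567.1: bracket 534.4–593.0 → index 201–300; slope 99/58.6, offset 32.7.
AQI = 201 + 99/58.6·32.7 ≈ 256.24 ⇒ 256.
CO 16.160: bracket 12.530–23.886 → index 51–100; slope 49/11.356, offset 3.630.
AQI = 51 + 49/11.356·3.630 ≈ 66.66 ⇒ 67.
Sub-indices: NO₂→131, SO₂→360, O₃→128, PM2.5→66, PM10→256, CO→67. Overall AQI = max = 360; dominant pollutant is SO₂.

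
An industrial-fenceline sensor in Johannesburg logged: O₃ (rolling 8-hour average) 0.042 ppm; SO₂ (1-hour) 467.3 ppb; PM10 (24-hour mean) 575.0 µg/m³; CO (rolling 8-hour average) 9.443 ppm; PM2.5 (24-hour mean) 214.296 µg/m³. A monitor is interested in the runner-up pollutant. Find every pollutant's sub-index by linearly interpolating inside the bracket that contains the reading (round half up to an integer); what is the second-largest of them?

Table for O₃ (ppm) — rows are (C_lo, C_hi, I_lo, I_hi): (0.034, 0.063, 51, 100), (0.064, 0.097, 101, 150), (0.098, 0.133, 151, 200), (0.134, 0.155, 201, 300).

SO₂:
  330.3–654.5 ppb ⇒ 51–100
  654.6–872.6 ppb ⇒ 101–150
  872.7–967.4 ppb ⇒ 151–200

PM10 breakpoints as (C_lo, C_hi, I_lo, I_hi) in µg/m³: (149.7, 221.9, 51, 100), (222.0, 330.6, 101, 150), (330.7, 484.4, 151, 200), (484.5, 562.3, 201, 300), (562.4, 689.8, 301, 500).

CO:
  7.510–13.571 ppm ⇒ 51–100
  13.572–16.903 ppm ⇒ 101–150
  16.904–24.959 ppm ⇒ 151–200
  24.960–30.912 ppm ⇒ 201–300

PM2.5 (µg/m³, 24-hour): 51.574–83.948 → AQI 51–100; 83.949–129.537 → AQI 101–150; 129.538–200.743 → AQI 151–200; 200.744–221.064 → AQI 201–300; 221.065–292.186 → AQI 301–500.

267

O₃ 0.042: bracket 0.034–0.063 → index 51–100; slope 49/0.029, offset 0.008.
AQI = 51 + 49/0.029·0.008 ≈ 64.52 ⇒ 65.
SO₂: row 330.3–654.5 (AQI 51–100). (100−51)·(467.3−330.3)/(654.5−330.3) + 51 = 49·137.0/324.2 + 51 ≈ 71.71 → 72.
PM10: 575.0 ∈ [562.4, 689.8] ↔ index [301, 500].
301 + (575.0−562.4)·(500−301)/(689.8−562.4) = 301 + 12.6·199/127.4 ≈ 320.68, so AQI = 321.
CO 9.443: bracket 7.510–13.571 → index 51–100; slope 49/6.061, offset 1.933.
AQI = 51 + 49/6.061·1.933 ≈ 66.63 ⇒ 67.
PM2.5: 214.296 ∈ [200.744, 221.064] ↔ index [201, 300].
201 + (214.296−200.744)·(300−201)/(221.064−200.744) = 201 + 13.552·99/20.320 ≈ 267.03, so AQI = 267.
Sub-indices: O₃→65, SO₂→72, PM10→321, CO→67, PM2.5→267. Ranked high→low: 321, 267, 72, 67, 65. Second-highest sub-index = 267.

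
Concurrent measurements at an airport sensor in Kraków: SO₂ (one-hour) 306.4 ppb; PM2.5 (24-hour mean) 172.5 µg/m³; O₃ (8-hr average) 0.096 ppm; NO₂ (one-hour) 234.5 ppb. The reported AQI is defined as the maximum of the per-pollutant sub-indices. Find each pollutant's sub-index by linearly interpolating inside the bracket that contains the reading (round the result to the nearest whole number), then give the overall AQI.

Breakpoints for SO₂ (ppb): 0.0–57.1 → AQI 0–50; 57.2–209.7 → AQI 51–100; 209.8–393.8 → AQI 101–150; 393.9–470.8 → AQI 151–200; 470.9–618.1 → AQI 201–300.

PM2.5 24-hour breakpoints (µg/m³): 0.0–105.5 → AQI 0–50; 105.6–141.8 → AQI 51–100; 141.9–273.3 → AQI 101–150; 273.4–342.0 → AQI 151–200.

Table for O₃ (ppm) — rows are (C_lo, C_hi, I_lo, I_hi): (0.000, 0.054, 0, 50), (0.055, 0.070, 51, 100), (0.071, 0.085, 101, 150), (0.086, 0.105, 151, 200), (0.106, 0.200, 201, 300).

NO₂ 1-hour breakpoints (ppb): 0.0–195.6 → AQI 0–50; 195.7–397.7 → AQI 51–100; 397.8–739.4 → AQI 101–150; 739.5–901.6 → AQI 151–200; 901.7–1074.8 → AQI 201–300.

SO₂: 306.4 ∈ [209.8, 393.8] ↔ index [101, 150].
101 + (306.4−209.8)·(150−101)/(393.8−209.8) = 101 + 96.6·49/184.0 ≈ 126.73, so AQI = 127.
PM2.5: 172.5 ∈ [141.9, 273.3] ↔ index [101, 150].
101 + (172.5−141.9)·(150−101)/(273.3−141.9) = 101 + 30.6·49/131.4 ≈ 112.41, so AQI = 112.
O₃ 0.096: bracket 0.086–0.105 → index 151–200; slope 49/0.019, offset 0.010.
AQI = 151 + 49/0.019·0.010 ≈ 176.79 ⇒ 177.
NO₂: 234.5 lies in 195.7–397.7, so I_lo=51, I_hi=100, C_lo=195.7, C_hi=397.7.
(100−51)/(397.7−195.7) × (234.5−195.7) + 51 = 49/202.0 × 38.8 + 51 ≈ 60.41 → 60.
Sub-indices: SO₂→127, PM2.5→112, O₃→177, NO₂→60. Overall AQI = max = 177; dominant pollutant is O₃.

177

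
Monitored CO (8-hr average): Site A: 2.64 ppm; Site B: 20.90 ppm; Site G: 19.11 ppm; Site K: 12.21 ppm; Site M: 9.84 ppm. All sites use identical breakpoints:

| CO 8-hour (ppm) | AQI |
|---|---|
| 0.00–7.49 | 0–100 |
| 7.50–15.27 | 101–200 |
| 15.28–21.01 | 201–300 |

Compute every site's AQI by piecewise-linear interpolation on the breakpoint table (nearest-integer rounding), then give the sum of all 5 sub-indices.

Site A: 2.64 lies in 0.00–7.49, so I_lo=0, I_hi=100, C_lo=0.00, C_hi=7.49.
(100−0)/(7.49−0.00) × (2.64−0.00) + 0 = 100/7.49 × 2.64 + 0 ≈ 35.25 → 35.
Site B: row 15.28–21.01 (AQI 201–300). (300−201)·(20.90−15.28)/(21.01−15.28) + 201 = 99·5.62/5.73 + 201 ≈ 298.10 → 298.
Site G: 19.11 ∈ [15.28, 21.01] ↔ index [201, 300].
201 + (19.11−15.28)·(300−201)/(21.01−15.28) = 201 + 3.83·99/5.73 ≈ 267.17, so AQI = 267.
Site K: 12.21 lies in 7.50–15.27, so I_lo=101, I_hi=200, C_lo=7.50, C_hi=15.27.
(200−101)/(15.27−7.50) × (12.21−7.50) + 101 = 99/7.77 × 4.71 + 101 ≈ 161.01 → 161.
Site M: row 7.50–15.27 (AQI 101–200). (200−101)·(9.84−7.50)/(15.27−7.50) + 101 = 99·2.34/7.77 + 101 ≈ 130.81 → 131.
AQIs: Site A=35, Site B=298, Site G=267, Site K=161, Site M=131. Sum = 35 + 298 + 267 + 161 + 131 = 892.

892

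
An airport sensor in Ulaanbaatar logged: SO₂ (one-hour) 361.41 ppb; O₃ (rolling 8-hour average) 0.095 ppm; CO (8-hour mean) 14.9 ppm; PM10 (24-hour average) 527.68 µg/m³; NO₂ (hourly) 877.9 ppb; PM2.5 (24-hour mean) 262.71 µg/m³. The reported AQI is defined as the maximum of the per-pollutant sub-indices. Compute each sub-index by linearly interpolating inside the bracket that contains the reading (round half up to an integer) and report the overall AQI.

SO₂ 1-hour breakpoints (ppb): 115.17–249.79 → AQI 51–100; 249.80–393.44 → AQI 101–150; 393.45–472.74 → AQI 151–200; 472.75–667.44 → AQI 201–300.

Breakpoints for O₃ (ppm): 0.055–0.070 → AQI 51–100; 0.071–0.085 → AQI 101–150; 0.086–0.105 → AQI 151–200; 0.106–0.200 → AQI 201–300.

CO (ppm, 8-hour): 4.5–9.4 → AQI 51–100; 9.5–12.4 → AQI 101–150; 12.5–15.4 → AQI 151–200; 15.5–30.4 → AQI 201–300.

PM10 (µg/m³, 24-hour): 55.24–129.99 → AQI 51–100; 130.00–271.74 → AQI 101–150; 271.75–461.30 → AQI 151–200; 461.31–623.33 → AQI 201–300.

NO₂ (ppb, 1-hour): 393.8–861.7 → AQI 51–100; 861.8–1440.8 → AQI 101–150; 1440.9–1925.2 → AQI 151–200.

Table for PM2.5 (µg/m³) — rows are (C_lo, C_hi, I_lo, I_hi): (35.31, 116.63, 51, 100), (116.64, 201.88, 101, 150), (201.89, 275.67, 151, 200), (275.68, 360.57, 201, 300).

242

SO₂: row 249.80–393.44 (AQI 101–150). (150−101)·(361.41−249.80)/(393.44−249.80) + 101 = 49·111.61/143.64 + 101 ≈ 139.07 → 139.
O₃ 0.095: bracket 0.086–0.105 → index 151–200; slope 49/0.019, offset 0.009.
AQI = 151 + 49/0.019·0.009 ≈ 174.21 ⇒ 174.
CO: row 12.5–15.4 (AQI 151–200). (200−151)·(14.9−12.5)/(15.4−12.5) + 151 = 49·2.4/2.9 + 151 ≈ 191.55 → 192.
PM10: row 461.31–623.33 (AQI 201–300). (300−201)·(527.68−461.31)/(623.33−461.31) + 201 = 99·66.37/162.02 + 201 ≈ 241.55 → 242.
NO₂ 877.9: bracket 861.8–1440.8 → index 101–150; slope 49/579.0, offset 16.1.
AQI = 101 + 49/579.0·16.1 ≈ 102.36 ⇒ 102.
PM2.5: 262.71 lies in 201.89–275.67, so I_lo=151, I_hi=200, C_lo=201.89, C_hi=275.67.
(200−151)/(275.67−201.89) × (262.71−201.89) + 151 = 49/73.78 × 60.82 + 151 ≈ 191.39 → 191.
Sub-indices: SO₂→139, O₃→174, CO→192, PM10→242, NO₂→102, PM2.5→191. Overall AQI = max = 242; dominant pollutant is PM10.
AQI 242: Very Unhealthy.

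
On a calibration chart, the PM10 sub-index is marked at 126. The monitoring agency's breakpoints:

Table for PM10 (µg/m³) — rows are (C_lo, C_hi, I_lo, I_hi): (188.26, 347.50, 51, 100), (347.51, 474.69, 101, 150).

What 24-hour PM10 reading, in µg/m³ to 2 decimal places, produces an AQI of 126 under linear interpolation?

AQI 126 lies in the 101–150 band, which corresponds to 347.51–474.69 µg/m³.
C = 347.51 + (126−101)×(474.69−347.51)/(150−101) = 347.51 + 25×127.18/49 ≈ 412.3978 µg/m³ → 412.40 µg/m³ to 2 dp.

412.40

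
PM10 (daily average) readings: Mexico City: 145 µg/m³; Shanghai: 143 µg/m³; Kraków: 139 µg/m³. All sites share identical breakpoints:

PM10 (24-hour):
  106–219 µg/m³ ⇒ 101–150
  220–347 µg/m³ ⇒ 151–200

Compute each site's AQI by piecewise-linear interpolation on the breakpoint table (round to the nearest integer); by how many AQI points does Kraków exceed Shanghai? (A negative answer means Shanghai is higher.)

Mexico City: row 106–219 (AQI 101–150). (150−101)·(145−106)/(219−106) + 101 = 49·39/113 + 101 ≈ 117.91 → 118.
Shanghai: 143 lies in 106–219, so I_lo=101, I_hi=150, C_lo=106, C_hi=219.
(150−101)/(219−106) × (143−106) + 101 = 49/113 × 37 + 101 ≈ 117.04 → 117.
Kraków 139: bracket 106–219 → index 101–150; slope 49/113, offset 33.
AQI = 101 + 49/113·33 ≈ 115.31 ⇒ 115.
AQIs: Mexico City=118, Shanghai=117, Kraków=115. Kraków (115) − Shanghai (117) = -2.

-2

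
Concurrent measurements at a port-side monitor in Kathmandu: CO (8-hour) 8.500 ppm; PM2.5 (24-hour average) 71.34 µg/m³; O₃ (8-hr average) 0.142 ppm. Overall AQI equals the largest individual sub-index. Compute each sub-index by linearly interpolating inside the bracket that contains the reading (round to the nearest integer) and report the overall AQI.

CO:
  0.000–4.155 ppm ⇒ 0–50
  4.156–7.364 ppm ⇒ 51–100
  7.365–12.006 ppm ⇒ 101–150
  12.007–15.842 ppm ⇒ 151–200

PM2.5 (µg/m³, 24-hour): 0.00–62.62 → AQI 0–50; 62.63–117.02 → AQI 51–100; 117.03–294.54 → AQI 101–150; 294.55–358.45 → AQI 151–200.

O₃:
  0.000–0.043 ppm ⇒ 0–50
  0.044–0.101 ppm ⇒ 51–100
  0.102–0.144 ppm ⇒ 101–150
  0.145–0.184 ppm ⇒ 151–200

148

CO: 8.500 lies in 7.365–12.006, so I_lo=101, I_hi=150, C_lo=7.365, C_hi=12.006.
(150−101)/(12.006−7.365) × (8.500−7.365) + 101 = 49/4.641 × 1.135 + 101 ≈ 112.98 → 113.
PM2.5: row 62.63–117.02 (AQI 51–100). (100−51)·(71.34−62.63)/(117.02−62.63) + 51 = 49·8.71/54.39 + 51 ≈ 58.85 → 59.
O₃ 0.142: bracket 0.102–0.144 → index 101–150; slope 49/0.042, offset 0.040.
AQI = 101 + 49/0.042·0.040 ≈ 147.67 ⇒ 148.
Sub-indices: CO→113, PM2.5→59, O₃→148. Overall AQI = max = 148; dominant pollutant is O₃.
AQI 148: Unhealthy for Sensitive Groups.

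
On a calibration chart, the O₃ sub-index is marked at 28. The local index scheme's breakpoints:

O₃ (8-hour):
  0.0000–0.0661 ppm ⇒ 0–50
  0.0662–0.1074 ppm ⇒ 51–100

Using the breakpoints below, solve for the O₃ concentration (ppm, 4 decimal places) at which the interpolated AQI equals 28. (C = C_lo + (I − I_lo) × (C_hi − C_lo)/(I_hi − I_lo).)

AQI 28 lies in the 0–50 band, which corresponds to 0.0000–0.0661 ppm.
C = 0.0000 + (28−0)×(0.0661−0.0000)/(50−0) = 0.0000 + 28×0.0661/50 ≈ 0.037016 ppm → 0.0370 ppm to 4 dp.

0.0370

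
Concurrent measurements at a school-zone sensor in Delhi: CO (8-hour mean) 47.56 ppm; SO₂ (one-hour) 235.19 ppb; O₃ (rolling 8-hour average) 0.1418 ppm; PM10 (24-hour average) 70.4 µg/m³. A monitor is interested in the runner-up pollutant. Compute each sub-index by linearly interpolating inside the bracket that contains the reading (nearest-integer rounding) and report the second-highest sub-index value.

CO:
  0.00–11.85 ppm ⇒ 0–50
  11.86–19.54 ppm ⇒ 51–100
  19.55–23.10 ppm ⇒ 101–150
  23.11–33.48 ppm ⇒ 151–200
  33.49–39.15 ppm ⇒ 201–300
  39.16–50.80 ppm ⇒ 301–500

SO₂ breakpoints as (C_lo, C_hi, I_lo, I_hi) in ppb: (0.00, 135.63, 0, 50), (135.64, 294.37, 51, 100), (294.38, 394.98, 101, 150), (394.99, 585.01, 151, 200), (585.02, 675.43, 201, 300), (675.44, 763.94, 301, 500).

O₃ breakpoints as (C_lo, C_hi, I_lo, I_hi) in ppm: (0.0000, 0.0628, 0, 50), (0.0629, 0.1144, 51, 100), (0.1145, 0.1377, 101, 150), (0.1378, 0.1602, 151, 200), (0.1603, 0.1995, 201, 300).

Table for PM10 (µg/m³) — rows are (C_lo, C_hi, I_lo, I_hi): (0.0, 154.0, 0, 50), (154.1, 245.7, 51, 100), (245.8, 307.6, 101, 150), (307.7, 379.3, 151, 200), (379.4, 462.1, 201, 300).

160

CO: row 39.16–50.80 (AQI 301–500). (500−301)·(47.56−39.16)/(50.80−39.16) + 301 = 199·8.40/11.64 + 301 ≈ 444.61 → 445.
SO₂: 235.19 lies in 135.64–294.37, so I_lo=51, I_hi=100, C_lo=135.64, C_hi=294.37.
(100−51)/(294.37−135.64) × (235.19−135.64) + 51 = 49/158.73 × 99.55 + 51 ≈ 81.73 → 82.
O₃ 0.1418: bracket 0.1378–0.1602 → index 151–200; slope 49/0.0224, offset 0.0040.
AQI = 151 + 49/0.0224·0.0040 ≈ 159.75 ⇒ 160.
PM10: 70.4 lies in 0.0–154.0, so I_lo=0, I_hi=50, C_lo=0.0, C_hi=154.0.
(50−0)/(154.0−0.0) × (70.4−0.0) + 0 = 50/154.0 × 70.4 + 0 ≈ 22.86 → 23.
Sub-indices: CO→445, SO₂→82, O₃→160, PM10→23. Ranked high→low: 445, 160, 82, 23. Second-highest sub-index = 160.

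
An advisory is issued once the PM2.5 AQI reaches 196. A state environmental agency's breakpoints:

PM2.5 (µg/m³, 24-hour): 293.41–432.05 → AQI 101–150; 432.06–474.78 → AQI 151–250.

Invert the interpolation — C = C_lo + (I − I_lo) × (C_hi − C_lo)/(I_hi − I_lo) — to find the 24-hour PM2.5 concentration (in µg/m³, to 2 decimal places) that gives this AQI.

AQI 196 lies in the 151–250 band, which corresponds to 432.06–474.78 µg/m³.
C = 432.06 + (196−151)×(474.78−432.06)/(250−151) = 432.06 + 45×42.72/99 ≈ 451.4782 µg/m³ → 451.48 µg/m³ to 2 dp.

451.48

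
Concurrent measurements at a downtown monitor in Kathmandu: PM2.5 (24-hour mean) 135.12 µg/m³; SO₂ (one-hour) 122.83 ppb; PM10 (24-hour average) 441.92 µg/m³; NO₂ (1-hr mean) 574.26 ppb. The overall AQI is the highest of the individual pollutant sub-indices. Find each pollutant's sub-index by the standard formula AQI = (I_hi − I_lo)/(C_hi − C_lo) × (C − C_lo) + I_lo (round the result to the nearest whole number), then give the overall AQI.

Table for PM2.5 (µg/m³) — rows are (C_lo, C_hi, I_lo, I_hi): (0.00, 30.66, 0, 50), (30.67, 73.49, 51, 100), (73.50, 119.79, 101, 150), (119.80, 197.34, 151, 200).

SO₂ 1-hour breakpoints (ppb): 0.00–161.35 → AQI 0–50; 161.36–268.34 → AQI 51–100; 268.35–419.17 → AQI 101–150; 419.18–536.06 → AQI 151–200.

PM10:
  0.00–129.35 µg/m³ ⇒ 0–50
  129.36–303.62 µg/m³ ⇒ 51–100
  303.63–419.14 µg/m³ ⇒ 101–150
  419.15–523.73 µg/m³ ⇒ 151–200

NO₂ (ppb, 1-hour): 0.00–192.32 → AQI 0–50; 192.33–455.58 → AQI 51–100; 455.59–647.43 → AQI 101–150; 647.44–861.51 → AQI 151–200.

PM2.5: row 119.80–197.34 (AQI 151–200). (200−151)·(135.12−119.80)/(197.34−119.80) + 151 = 49·15.32/77.54 + 151 ≈ 160.68 → 161.
SO₂: 122.83 lies in 0.00–161.35, so I_lo=0, I_hi=50, C_lo=0.00, C_hi=161.35.
(50−0)/(161.35−0.00) × (122.83−0.00) + 0 = 50/161.35 × 122.83 + 0 ≈ 38.06 → 38.
PM10: row 419.15–523.73 (AQI 151–200). (200−151)·(441.92−419.15)/(523.73−419.15) + 151 = 49·22.77/104.58 + 151 ≈ 161.67 → 162.
NO₂: row 455.59–647.43 (AQI 101–150). (150−101)·(574.26−455.59)/(647.43−455.59) + 101 = 49·118.67/191.84 + 101 ≈ 131.31 → 131.
Sub-indices: PM2.5→161, SO₂→38, PM10→162, NO₂→131. Overall AQI = max = 162; dominant pollutant is PM10.
AQI 162: Unhealthy.

162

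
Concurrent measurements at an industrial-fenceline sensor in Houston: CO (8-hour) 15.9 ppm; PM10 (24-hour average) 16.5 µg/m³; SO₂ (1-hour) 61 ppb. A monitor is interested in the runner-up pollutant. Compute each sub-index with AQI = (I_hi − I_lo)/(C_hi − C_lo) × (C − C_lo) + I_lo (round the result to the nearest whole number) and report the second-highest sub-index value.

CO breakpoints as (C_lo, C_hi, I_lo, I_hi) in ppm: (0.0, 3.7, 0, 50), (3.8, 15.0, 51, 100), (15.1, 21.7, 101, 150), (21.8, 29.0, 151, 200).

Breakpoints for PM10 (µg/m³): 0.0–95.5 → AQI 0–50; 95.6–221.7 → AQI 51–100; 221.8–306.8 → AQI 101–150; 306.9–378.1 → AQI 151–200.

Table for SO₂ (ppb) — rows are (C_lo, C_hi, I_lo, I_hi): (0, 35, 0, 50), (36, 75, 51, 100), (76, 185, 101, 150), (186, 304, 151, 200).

82

CO: row 15.1–21.7 (AQI 101–150). (150−101)·(15.9−15.1)/(21.7−15.1) + 101 = 49·0.8/6.6 + 101 ≈ 106.94 → 107.
PM10: 16.5 lies in 0.0–95.5, so I_lo=0, I_hi=50, C_lo=0.0, C_hi=95.5.
(50−0)/(95.5−0.0) × (16.5−0.0) + 0 = 50/95.5 × 16.5 + 0 ≈ 8.64 → 9.
SO₂ 61: bracket 36–75 → index 51–100; slope 49/39, offset 25.
AQI = 51 + 49/39·25 ≈ 82.41 ⇒ 82.
Sub-indices: CO→107, PM10→9, SO₂→82. Ranked high→low: 107, 82, 9. Second-highest sub-index = 82.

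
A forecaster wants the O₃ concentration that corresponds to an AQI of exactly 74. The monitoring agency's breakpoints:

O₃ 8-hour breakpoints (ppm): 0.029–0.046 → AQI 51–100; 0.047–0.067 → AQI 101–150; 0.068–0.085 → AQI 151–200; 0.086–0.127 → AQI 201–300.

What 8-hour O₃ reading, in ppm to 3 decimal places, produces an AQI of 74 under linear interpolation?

0.037

AQI 74 lies in the 51–100 band, which corresponds to 0.029–0.046 ppm.
C = 0.029 + (74−51)×(0.046−0.029)/(100−51) = 0.029 + 23×0.017/49 ≈ 0.03698 ppm → 0.037 ppm to 3 dp.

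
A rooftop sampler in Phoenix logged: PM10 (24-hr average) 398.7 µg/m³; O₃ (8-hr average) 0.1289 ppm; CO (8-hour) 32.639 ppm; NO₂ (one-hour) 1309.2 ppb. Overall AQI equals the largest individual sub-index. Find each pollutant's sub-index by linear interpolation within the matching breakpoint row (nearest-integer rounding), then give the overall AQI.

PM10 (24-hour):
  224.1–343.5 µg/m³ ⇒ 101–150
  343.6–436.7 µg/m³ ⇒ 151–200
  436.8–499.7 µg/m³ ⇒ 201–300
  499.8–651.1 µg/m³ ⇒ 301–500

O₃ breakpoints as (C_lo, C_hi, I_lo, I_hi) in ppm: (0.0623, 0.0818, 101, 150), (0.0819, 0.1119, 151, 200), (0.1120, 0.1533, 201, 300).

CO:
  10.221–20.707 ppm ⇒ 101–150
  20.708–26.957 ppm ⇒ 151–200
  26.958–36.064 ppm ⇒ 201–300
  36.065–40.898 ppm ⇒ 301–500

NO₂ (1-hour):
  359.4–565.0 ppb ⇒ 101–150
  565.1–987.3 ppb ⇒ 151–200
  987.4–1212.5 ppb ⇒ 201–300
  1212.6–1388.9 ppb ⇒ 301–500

410

PM10: 398.7 lies in 343.6–436.7, so I_lo=151, I_hi=200, C_lo=343.6, C_hi=436.7.
(200−151)/(436.7−343.6) × (398.7−343.6) + 151 = 49/93.1 × 55.1 + 151 ≈ 180.00 → 180.
O₃: 0.1289 ∈ [0.1120, 0.1533] ↔ index [201, 300].
201 + (0.1289−0.1120)·(300−201)/(0.1533−0.1120) = 201 + 0.0169·99/0.0413 ≈ 241.51, so AQI = 242.
CO: row 26.958–36.064 (AQI 201–300). (300−201)·(32.639−26.958)/(36.064−26.958) + 201 = 99·5.681/9.106 + 201 ≈ 262.76 → 263.
NO₂: 1309.2 lies in 1212.6–1388.9, so I_lo=301, I_hi=500, C_lo=1212.6, C_hi=1388.9.
(500−301)/(1388.9−1212.6) × (1309.2−1212.6) + 301 = 199/176.3 × 96.6 + 301 ≈ 410.04 → 410.
Sub-indices: PM10→180, O₃→242, CO→263, NO₂→410. Overall AQI = max = 410; dominant pollutant is NO₂.
AQI 410: Hazardous.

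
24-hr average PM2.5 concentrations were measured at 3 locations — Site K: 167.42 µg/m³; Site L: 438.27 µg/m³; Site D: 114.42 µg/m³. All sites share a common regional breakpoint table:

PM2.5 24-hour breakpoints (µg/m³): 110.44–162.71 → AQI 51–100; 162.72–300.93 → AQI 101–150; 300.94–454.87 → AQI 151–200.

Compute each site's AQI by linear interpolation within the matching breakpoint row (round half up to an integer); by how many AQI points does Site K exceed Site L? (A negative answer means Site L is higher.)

Site K: row 162.72–300.93 (AQI 101–150). (150−101)·(167.42−162.72)/(300.93−162.72) + 101 = 49·4.70/138.21 + 101 ≈ 102.67 → 103.
Site L: 438.27 ∈ [300.94, 454.87] ↔ index [151, 200].
151 + (438.27−300.94)·(200−151)/(454.87−300.94) = 151 + 137.33·49/153.93 ≈ 194.72, so AQI = 195.
Site D: 114.42 ∈ [110.44, 162.71] ↔ index [51, 100].
51 + (114.42−110.44)·(100−51)/(162.71−110.44) = 51 + 3.98·49/52.27 ≈ 54.73, so AQI = 55.
AQIs: Site K=103, Site L=195, Site D=55. Site K (103) − Site L (195) = -92.

-92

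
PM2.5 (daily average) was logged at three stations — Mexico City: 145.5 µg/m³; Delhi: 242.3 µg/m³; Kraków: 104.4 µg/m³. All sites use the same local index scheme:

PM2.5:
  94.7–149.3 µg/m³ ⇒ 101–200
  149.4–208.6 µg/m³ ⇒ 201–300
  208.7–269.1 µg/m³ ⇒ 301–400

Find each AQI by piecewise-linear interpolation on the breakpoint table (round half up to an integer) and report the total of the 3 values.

Mexico City 145.5: bracket 94.7–149.3 → index 101–200; slope 99/54.6, offset 50.8.
AQI = 101 + 99/54.6·50.8 ≈ 193.11 ⇒ 193.
Delhi: 242.3 ∈ [208.7, 269.1] ↔ index [301, 400].
301 + (242.3−208.7)·(400−301)/(269.1−208.7) = 301 + 33.6·99/60.4 ≈ 356.07, so AQI = 356.
Kraków: 104.4 lies in 94.7–149.3, so I_lo=101, I_hi=200, C_lo=94.7, C_hi=149.3.
(200−101)/(149.3−94.7) × (104.4−94.7) + 101 = 99/54.6 × 9.7 + 101 ≈ 118.59 → 119.
AQIs: Mexico City=193, Delhi=356, Kraków=119. Sum = 193 + 356 + 119 = 668.

668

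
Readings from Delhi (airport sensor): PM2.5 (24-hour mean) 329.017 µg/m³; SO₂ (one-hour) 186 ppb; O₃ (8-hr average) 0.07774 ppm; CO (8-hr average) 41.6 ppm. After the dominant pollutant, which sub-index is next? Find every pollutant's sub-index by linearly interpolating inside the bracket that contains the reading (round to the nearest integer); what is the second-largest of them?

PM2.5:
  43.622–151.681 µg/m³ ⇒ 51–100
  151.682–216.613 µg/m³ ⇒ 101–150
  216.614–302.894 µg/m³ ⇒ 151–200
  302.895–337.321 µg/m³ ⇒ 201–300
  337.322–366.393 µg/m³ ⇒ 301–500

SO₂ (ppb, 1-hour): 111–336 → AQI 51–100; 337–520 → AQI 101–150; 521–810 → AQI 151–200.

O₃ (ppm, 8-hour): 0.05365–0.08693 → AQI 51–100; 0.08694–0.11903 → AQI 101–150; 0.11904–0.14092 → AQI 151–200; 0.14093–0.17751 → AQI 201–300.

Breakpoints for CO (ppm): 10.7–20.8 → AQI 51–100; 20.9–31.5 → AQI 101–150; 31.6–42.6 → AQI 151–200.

PM2.5 329.017: bracket 302.895–337.321 → index 201–300; slope 99/34.426, offset 26.122.
AQI = 201 + 99/34.426·26.122 ≈ 276.12 ⇒ 276.
SO₂: 186 ∈ [111, 336] ↔ index [51, 100].
51 + (186−111)·(100−51)/(336−111) = 51 + 75·49/225 ≈ 67.33, so AQI = 67.
O₃ 0.07774: bracket 0.05365–0.08693 → index 51–100; slope 49/0.03328, offset 0.02409.
AQI = 51 + 49/0.03328·0.02409 ≈ 86.47 ⇒ 86.
CO: 41.6 ∈ [31.6, 42.6] ↔ index [151, 200].
151 + (41.6−31.6)·(200−151)/(42.6−31.6) = 151 + 10.0·49/11.0 ≈ 195.55, so AQI = 196.
Sub-indices: PM2.5→276, SO₂→67, O₃→86, CO→196. Ranked high→low: 276, 196, 86, 67. Second-highest sub-index = 196.

196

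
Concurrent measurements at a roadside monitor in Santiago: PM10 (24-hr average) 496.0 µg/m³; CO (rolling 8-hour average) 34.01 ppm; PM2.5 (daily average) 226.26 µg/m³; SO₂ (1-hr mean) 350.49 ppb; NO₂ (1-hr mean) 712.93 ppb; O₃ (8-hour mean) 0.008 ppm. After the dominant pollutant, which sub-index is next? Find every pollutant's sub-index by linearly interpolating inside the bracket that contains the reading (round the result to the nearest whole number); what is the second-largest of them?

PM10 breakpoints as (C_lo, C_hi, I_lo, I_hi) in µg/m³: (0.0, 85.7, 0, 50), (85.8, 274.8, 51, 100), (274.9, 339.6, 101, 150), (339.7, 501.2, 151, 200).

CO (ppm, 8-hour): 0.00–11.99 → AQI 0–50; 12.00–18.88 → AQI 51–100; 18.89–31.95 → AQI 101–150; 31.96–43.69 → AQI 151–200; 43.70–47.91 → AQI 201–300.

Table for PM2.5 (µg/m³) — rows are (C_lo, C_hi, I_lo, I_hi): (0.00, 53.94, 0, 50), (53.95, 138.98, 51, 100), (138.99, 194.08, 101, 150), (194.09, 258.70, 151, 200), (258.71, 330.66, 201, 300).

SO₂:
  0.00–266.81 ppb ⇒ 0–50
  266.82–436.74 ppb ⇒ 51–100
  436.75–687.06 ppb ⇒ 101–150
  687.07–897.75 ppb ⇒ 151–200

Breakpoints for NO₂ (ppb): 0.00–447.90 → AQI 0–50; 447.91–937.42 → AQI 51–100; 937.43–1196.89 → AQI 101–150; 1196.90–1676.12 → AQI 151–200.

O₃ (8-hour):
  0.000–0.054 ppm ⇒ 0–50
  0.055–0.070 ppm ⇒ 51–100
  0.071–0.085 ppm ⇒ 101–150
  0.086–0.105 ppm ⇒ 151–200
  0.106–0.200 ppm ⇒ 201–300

PM10: 496.0 lies in 339.7–501.2, so I_lo=151, I_hi=200, C_lo=339.7, C_hi=501.2.
(200−151)/(501.2−339.7) × (496.0−339.7) + 151 = 49/161.5 × 156.3 + 151 ≈ 198.42 → 198.
CO: row 31.96–43.69 (AQI 151–200). (200−151)·(34.01−31.96)/(43.69−31.96) + 151 = 49·2.05/11.73 + 151 ≈ 159.56 → 160.
PM2.5: 226.26 lies in 194.09–258.70, so I_lo=151, I_hi=200, C_lo=194.09, C_hi=258.70.
(200−151)/(258.70−194.09) × (226.26−194.09) + 151 = 49/64.61 × 32.17 + 151 ≈ 175.40 → 175.
SO₂: row 266.82–436.74 (AQI 51–100). (100−51)·(350.49−266.82)/(436.74−266.82) + 51 = 49·83.67/169.92 + 51 ≈ 75.13 → 75.
NO₂ 712.93: bracket 447.91–937.42 → index 51–100; slope 49/489.51, offset 265.02.
AQI = 51 + 49/489.51·265.02 ≈ 77.53 ⇒ 78.
O₃: 0.008 lies in 0.000–0.054, so I_lo=0, I_hi=50, C_lo=0.000, C_hi=0.054.
(50−0)/(0.054−0.000) × (0.008−0.000) + 0 = 50/0.054 × 0.008 + 0 ≈ 7.41 → 7.
Sub-indices: PM10→198, CO→160, PM2.5→175, SO₂→75, NO₂→78, O₃→7. Ranked high→low: 198, 175, 160, 78, 75, 7. Second-highest sub-index = 175.

175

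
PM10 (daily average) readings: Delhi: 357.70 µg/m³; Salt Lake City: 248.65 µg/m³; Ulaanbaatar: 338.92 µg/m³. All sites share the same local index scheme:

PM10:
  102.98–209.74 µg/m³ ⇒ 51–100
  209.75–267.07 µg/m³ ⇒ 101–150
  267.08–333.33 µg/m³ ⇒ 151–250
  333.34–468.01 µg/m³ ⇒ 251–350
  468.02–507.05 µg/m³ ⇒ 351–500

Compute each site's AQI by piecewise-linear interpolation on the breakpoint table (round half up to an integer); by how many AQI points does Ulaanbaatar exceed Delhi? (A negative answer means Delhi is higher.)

Delhi: 357.70 lies in 333.34–468.01, so I_lo=251, I_hi=350, C_lo=333.34, C_hi=468.01.
(350−251)/(468.01−333.34) × (357.70−333.34) + 251 = 99/134.67 × 24.36 + 251 ≈ 268.91 → 269.
Salt Lake City: 248.65 lies in 209.75–267.07, so I_lo=101, I_hi=150, C_lo=209.75, C_hi=267.07.
(150−101)/(267.07−209.75) × (248.65−209.75) + 101 = 49/57.32 × 38.90 + 101 ≈ 134.25 → 134.
Ulaanbaatar: row 333.34–468.01 (AQI 251–350). (350−251)·(338.92−333.34)/(468.01−333.34) + 251 = 99·5.58/134.67 + 251 ≈ 255.10 → 255.
AQIs: Delhi=269, Salt Lake City=134, Ulaanbaatar=255. Ulaanbaatar (255) − Delhi (269) = -14.

-14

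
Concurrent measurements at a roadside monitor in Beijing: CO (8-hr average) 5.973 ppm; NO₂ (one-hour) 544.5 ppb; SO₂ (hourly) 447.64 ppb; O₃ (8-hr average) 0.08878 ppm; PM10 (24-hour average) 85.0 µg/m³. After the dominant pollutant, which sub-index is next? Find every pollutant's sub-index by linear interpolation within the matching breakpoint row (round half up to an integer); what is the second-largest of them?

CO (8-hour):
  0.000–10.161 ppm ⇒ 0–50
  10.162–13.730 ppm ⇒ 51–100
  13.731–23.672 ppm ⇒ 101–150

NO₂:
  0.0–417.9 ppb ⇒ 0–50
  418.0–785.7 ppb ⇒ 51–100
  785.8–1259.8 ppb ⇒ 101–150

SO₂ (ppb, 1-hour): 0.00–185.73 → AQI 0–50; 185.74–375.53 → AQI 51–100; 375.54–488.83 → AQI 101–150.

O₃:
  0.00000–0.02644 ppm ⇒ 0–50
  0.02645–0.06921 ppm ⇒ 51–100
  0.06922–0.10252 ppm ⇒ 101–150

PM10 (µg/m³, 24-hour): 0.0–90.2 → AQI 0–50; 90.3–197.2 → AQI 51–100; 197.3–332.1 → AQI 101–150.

130

CO 5.973: bracket 0.000–10.161 → index 0–50; slope 50/10.161, offset 5.973.
AQI = 0 + 50/10.161·5.973 ≈ 29.39 ⇒ 29.
NO₂ 544.5: bracket 418.0–785.7 → index 51–100; slope 49/367.7, offset 126.5.
AQI = 51 + 49/367.7·126.5 ≈ 67.86 ⇒ 68.
SO₂: 447.64 ∈ [375.54, 488.83] ↔ index [101, 150].
101 + (447.64−375.54)·(150−101)/(488.83−375.54) = 101 + 72.10·49/113.29 ≈ 132.18, so AQI = 132.
O₃: 0.08878 ∈ [0.06922, 0.10252] ↔ index [101, 150].
101 + (0.08878−0.06922)·(150−101)/(0.10252−0.06922) = 101 + 0.01956·49/0.03330 ≈ 129.78, so AQI = 130.
PM10 85.0: bracket 0.0–90.2 → index 0–50; slope 50/90.2, offset 85.0.
AQI = 0 + 50/90.2·85.0 ≈ 47.12 ⇒ 47.
Sub-indices: CO→29, NO₂→68, SO₂→132, O₃→130, PM10→47. Ranked high→low: 132, 130, 68, 47, 29. Second-highest sub-index = 130.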